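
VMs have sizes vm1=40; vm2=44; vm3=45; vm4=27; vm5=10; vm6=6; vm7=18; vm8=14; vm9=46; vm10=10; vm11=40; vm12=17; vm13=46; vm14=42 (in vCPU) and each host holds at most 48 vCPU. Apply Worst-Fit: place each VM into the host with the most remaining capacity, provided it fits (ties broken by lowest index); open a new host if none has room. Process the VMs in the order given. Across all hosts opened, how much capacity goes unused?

Put vm1 (40 vCPU) in host 1; 8 vCPU remain.
Put vm2 (44 vCPU) in host 2; 4 vCPU remain.
Put vm3 (45 vCPU) in host 3; 3 vCPU remain.
Put vm4 (27 vCPU) in host 4; 21 vCPU remain.
Put vm5 (10 vCPU) in host 4; 11 vCPU remain.
Put vm6 (6 vCPU) in host 4; 5 vCPU remain.
Put vm7 (18 vCPU) in host 5; 30 vCPU remain.
Put vm8 (14 vCPU) in host 5; 16 vCPU remain.
Put vm9 (46 vCPU) in host 6; 2 vCPU remain.
Put vm10 (10 vCPU) in host 5; 6 vCPU remain.
Put vm11 (40 vCPU) in host 7; 8 vCPU remain.
Put vm12 (17 vCPU) in host 8; 31 vCPU remain.
Put vm13 (46 vCPU) in host 9; 2 vCPU remain.
Put vm14 (42 vCPU) in host 10; 6 vCPU remain.
10 hosts × 48 vCPU = 480 vCPU; used 405 vCPU; unused 75 vCPU.

75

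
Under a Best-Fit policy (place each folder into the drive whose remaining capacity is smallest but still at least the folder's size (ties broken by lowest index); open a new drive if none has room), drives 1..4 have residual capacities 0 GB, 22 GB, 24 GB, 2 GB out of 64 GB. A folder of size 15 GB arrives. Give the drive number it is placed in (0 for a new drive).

Drives with room: drive 2 (22 GB), drive 3 (24 GB).
Tightest fit is drive 2 with 22 GB free.

2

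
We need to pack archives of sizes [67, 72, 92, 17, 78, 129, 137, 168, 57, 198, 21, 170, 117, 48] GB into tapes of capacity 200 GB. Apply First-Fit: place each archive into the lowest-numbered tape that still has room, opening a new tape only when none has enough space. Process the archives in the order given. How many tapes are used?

8 tapes

Put 67 GB in tape 1; 133 GB remain.
Put 72 GB in tape 1; 61 GB remain.
Put 92 GB in tape 2; 108 GB remain.
Put 17 GB in tape 1; 44 GB remain.
Put 78 GB in tape 2; 30 GB remain.
Put 129 GB in tape 3; 71 GB remain.
Put 137 GB in tape 4; 63 GB remain.
Put 168 GB in tape 5; 32 GB remain.
Put 57 GB in tape 3; 14 GB remain.
Put 198 GB in tape 6; 2 GB remain.
Put 21 GB in tape 1; 23 GB remain.
Put 170 GB in tape 7; 30 GB remain.
Put 117 GB in tape 8; 83 GB remain.
Put 48 GB in tape 4; 15 GB remain.
Final tapes: [67,72,17,21] [92,78] [129,57] [137,48] [168] [198] [170] [117].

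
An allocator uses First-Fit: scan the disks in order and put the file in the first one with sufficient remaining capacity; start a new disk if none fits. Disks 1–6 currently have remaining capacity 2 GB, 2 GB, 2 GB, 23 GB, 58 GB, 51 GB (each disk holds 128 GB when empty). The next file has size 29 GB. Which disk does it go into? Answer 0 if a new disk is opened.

Disks with room: disk 5 (58 GB), disk 6 (51 GB).
The first with room is disk 5.

5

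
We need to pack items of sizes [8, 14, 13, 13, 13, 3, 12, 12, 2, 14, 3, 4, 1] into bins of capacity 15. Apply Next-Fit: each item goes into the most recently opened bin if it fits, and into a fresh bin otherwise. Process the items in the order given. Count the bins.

9

8 → bin 1 (remaining 7)
14 → bin 2 (remaining 1)
13 → bin 3 (remaining 2)
13 → bin 4 (remaining 2)
13 → bin 5 (remaining 2)
3 → bin 6 (remaining 12)
12 → bin 6 (remaining 0)
12 → bin 7 (remaining 3)
2 → bin 7 (remaining 1)
14 → bin 8 (remaining 1)
3 → bin 9 (remaining 12)
4 → bin 9 (remaining 8)
1 → bin 9 (remaining 7)
Final bins: [8] [14] [13] [13] [13] [3,12] [12,2] [14] [3,4,1].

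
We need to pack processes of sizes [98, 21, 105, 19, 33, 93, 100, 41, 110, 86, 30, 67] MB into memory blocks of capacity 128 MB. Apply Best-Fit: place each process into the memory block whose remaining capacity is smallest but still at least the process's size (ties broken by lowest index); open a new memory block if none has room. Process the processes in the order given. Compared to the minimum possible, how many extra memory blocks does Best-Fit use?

0

Best-Fit: [98,21] [105,19] [33,93] [100] [41,86] [110] [30,67] → 7 memory blocks.
Total size 803 MB; any packing needs at least ⌈803/128⌉ = 7 memory blocks.
So 7 is already optimal.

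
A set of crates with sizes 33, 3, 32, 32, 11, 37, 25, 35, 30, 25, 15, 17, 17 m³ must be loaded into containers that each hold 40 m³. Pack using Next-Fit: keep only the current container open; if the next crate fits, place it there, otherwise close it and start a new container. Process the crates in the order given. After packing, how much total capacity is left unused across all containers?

33 m³ → container 1 (remaining 7 m³)
3 m³ → container 1 (remaining 4 m³)
32 m³ → container 2 (remaining 8 m³)
32 m³ → container 3 (remaining 8 m³)
11 m³ → container 4 (remaining 29 m³)
37 m³ → container 5 (remaining 3 m³)
25 m³ → container 6 (remaining 15 m³)
35 m³ → container 7 (remaining 5 m³)
30 m³ → container 8 (remaining 10 m³)
25 m³ → container 9 (remaining 15 m³)
15 m³ → container 9 (remaining 0 m³)
17 m³ → container 10 (remaining 23 m³)
17 m³ → container 10 (remaining 6 m³)
10 containers × 40 m³ = 400 m³; used 312 m³; unused 88 m³.

88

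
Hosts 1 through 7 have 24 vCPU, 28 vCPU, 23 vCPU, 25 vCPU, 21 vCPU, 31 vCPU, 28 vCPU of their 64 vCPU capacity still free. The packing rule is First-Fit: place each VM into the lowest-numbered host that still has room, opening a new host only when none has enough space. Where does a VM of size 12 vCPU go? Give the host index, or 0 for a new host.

Hosts with room: host 1 (24 vCPU), host 2 (28 vCPU), host 3 (23 vCPU), host 4 (25 vCPU), host 5 (21 vCPU), host 6 (31 vCPU), host 7 (28 vCPU).
The first with room is host 1.

1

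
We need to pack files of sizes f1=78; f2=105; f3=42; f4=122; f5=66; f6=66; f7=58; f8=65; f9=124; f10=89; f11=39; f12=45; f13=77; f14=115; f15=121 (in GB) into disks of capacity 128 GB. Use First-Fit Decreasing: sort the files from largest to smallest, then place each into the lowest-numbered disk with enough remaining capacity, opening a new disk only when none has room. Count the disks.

Sorted descending: 124, 122, 121, 115, 105, 89, 78, 77, 66, 66, 65, 58, 45, 42, 39.
124 GB → disk 1 (remaining 4 GB)
122 GB → disk 2 (remaining 6 GB)
121 GB → disk 3 (remaining 7 GB)
115 GB → disk 4 (remaining 13 GB)
105 GB → disk 5 (remaining 23 GB)
89 GB → disk 6 (remaining 39 GB)
78 GB → disk 7 (remaining 50 GB)
77 GB → disk 8 (remaining 51 GB)
66 GB → disk 9 (remaining 62 GB)
66 GB → disk 10 (remaining 62 GB)
65 GB → disk 11 (remaining 63 GB)
58 GB → disk 9 (remaining 4 GB)
45 GB → disk 7 (remaining 5 GB)
42 GB → disk 8 (remaining 9 GB)
39 GB → disk 6 (remaining 0 GB)
Final disks: [124] [122] [121] [115] [105] [89,39] [78,45] [77,42] [66,58] [66] [65].

11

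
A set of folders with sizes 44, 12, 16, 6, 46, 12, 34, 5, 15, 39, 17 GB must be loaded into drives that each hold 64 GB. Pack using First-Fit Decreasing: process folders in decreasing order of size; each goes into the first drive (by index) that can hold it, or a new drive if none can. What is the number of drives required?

4 drives

Sorted descending: 46, 44, 39, 34, 17, 16, 15, 12, 12, 6, 5.
drive 1: place 46 GB, 18 GB left
drive 2: place 44 GB, 20 GB left
drive 3: place 39 GB, 25 GB left
drive 4: place 34 GB, 30 GB left
drive 1: place 17 GB, 1 GB left
drive 2: place 16 GB, 4 GB left
drive 3: place 15 GB, 10 GB left
drive 4: place 12 GB, 18 GB left
drive 4: place 12 GB, 6 GB left
drive 3: place 6 GB, 4 GB left
drive 4: place 5 GB, 1 GB left
Final drives: [46,17] [44,16] [39,15,6] [34,12,12,5].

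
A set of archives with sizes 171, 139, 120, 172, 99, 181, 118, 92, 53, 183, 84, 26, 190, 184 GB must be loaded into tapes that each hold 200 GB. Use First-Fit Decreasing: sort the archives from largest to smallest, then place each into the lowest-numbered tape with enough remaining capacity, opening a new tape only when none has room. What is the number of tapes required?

11 tapes

Sorted descending: 190, 184, 183, 181, 172, 171, 139, 120, 118, 99, 92, 84, 53, 26.
190 GB → tape 1 (remaining 10 GB)
184 GB → tape 2 (remaining 16 GB)
183 GB → tape 3 (remaining 17 GB)
181 GB → tape 4 (remaining 19 GB)
172 GB → tape 5 (remaining 28 GB)
171 GB → tape 6 (remaining 29 GB)
139 GB → tape 7 (remaining 61 GB)
120 GB → tape 8 (remaining 80 GB)
118 GB → tape 9 (remaining 82 GB)
99 GB → tape 10 (remaining 101 GB)
92 GB → tape 10 (remaining 9 GB)
84 GB → tape 11 (remaining 116 GB)
53 GB → tape 7 (remaining 8 GB)
26 GB → tape 5 (remaining 2 GB)
Final tapes: [190] [184] [183] [181] [172,26] [171] [139,53] [120] [118] [99,92] [84].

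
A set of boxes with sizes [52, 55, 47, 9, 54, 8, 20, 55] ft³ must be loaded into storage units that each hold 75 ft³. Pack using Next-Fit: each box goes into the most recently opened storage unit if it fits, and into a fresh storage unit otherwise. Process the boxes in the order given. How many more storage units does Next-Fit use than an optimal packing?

0

Next-Fit: [52] [55] [47,9] [54,8] [20,55] → 5 storage units.
5 boxes exceed 37.5 ft³ (half the capacity), and no two of those can share a storage unit, so at least 5 storage units are needed.
So 5 is already optimal.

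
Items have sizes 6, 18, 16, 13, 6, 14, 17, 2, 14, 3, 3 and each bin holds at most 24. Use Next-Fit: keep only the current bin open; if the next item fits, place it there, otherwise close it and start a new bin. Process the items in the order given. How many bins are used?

6

Put 6 in bin 1; 18 remain.
Put 18 in bin 1; 0 remain.
Put 16 in bin 2; 8 remain.
Put 13 in bin 3; 11 remain.
Put 6 in bin 3; 5 remain.
Put 14 in bin 4; 10 remain.
Put 17 in bin 5; 7 remain.
Put 2 in bin 5; 5 remain.
Put 14 in bin 6; 10 remain.
Put 3 in bin 6; 7 remain.
Put 3 in bin 6; 4 remain.
Final bins: [6,18] [16] [13,6] [14] [17,2] [14,3,3].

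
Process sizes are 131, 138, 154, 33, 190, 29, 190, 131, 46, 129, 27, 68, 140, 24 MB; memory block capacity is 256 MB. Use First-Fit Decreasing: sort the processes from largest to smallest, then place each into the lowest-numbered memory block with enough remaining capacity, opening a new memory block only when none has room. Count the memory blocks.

Sorted descending: 190, 190, 154, 140, 138, 131, 131, 129, 68, 46, 33, 29, 27, 24.
Put 190 MB in memory block 1; 66 MB remain.
Put 190 MB in memory block 2; 66 MB remain.
Put 154 MB in memory block 3; 102 MB remain.
Put 140 MB in memory block 4; 116 MB remain.
Put 138 MB in memory block 5; 118 MB remain.
Put 131 MB in memory block 6; 125 MB remain.
Put 131 MB in memory block 7; 125 MB remain.
Put 129 MB in memory block 8; 127 MB remain.
Put 68 MB in memory block 3; 34 MB remain.
Put 46 MB in memory block 1; 20 MB remain.
Put 33 MB in memory block 2; 33 MB remain.
Put 29 MB in memory block 2; 4 MB remain.
Put 27 MB in memory block 3; 7 MB remain.
Put 24 MB in memory block 4; 92 MB remain.
Final memory blocks: [190,46] [190,33,29] [154,68,27] [140,24] [138] [131] [131] [129].

8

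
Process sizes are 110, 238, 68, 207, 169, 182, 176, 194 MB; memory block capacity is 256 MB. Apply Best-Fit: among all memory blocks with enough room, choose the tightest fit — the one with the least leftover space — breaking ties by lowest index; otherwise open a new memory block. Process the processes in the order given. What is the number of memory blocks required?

7 memory blocks

memory block 1: place 110 MB, 146 MB left
memory block 2: place 238 MB, 18 MB left
memory block 1: place 68 MB, 78 MB left
memory block 3: place 207 MB, 49 MB left
memory block 4: place 169 MB, 87 MB left
memory block 5: place 182 MB, 74 MB left
memory block 6: place 176 MB, 80 MB left
memory block 7: place 194 MB, 62 MB left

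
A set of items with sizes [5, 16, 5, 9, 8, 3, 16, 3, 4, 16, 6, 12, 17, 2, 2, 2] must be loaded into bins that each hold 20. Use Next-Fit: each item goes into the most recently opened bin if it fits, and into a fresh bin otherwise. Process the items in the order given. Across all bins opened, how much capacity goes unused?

54

5 → bin 1 (remaining 15)
16 → bin 2 (remaining 4)
5 → bin 3 (remaining 15)
9 → bin 3 (remaining 6)
8 → bin 4 (remaining 12)
3 → bin 4 (remaining 9)
16 → bin 5 (remaining 4)
3 → bin 5 (remaining 1)
4 → bin 6 (remaining 16)
16 → bin 6 (remaining 0)
6 → bin 7 (remaining 14)
12 → bin 7 (remaining 2)
17 → bin 8 (remaining 3)
2 → bin 8 (remaining 1)
2 → bin 9 (remaining 18)
2 → bin 9 (remaining 16)
9 bins × 20 = 180; used 126; unused 54.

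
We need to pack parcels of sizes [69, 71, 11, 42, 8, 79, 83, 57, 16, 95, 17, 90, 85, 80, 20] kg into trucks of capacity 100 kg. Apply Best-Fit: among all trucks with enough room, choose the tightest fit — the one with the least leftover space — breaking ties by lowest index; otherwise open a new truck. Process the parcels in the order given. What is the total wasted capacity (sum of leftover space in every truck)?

77

truck 1: place 69 kg, 31 kg left
truck 2: place 71 kg, 29 kg left
truck 2: place 11 kg, 18 kg left
truck 3: place 42 kg, 58 kg left
truck 2: place 8 kg, 10 kg left
truck 4: place 79 kg, 21 kg left
truck 5: place 83 kg, 17 kg left
truck 3: place 57 kg, 1 kg left
truck 5: place 16 kg, 1 kg left
truck 6: place 95 kg, 5 kg left
truck 4: place 17 kg, 4 kg left
truck 7: place 90 kg, 10 kg left
truck 8: place 85 kg, 15 kg left
truck 9: place 80 kg, 20 kg left
truck 9: place 20 kg, 0 kg left
9 trucks × 100 kg = 900 kg; used 823 kg; unused 77 kg.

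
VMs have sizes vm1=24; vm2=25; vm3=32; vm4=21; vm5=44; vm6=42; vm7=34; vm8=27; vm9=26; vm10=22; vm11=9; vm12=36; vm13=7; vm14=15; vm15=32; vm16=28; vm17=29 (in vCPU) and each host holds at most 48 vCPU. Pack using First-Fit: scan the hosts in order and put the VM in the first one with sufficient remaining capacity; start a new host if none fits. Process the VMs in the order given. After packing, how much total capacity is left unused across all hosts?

vm1 (24 vCPU) → host 1 (remaining 24 vCPU)
vm2 (25 vCPU) → host 2 (remaining 23 vCPU)
vm3 (32 vCPU) → host 3 (remaining 16 vCPU)
vm4 (21 vCPU) → host 1 (remaining 3 vCPU)
vm5 (44 vCPU) → host 4 (remaining 4 vCPU)
vm6 (42 vCPU) → host 5 (remaining 6 vCPU)
vm7 (34 vCPU) → host 6 (remaining 14 vCPU)
vm8 (27 vCPU) → host 7 (remaining 21 vCPU)
vm9 (26 vCPU) → host 8 (remaining 22 vCPU)
vm10 (22 vCPU) → host 2 (remaining 1 vCPU)
vm11 (9 vCPU) → host 3 (remaining 7 vCPU)
vm12 (36 vCPU) → host 9 (remaining 12 vCPU)
vm13 (7 vCPU) → host 3 (remaining 0 vCPU)
vm14 (15 vCPU) → host 7 (remaining 6 vCPU)
vm15 (32 vCPU) → host 10 (remaining 16 vCPU)
vm16 (28 vCPU) → host 11 (remaining 20 vCPU)
vm17 (29 vCPU) → host 12 (remaining 19 vCPU)
12 hosts × 48 vCPU = 576 vCPU; used 453 vCPU; unused 123 vCPU.

123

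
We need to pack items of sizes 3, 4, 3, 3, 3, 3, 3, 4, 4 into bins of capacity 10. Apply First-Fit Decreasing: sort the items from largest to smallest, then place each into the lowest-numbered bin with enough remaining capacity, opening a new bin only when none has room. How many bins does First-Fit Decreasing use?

4

Sorted descending: 4, 4, 4, 3, 3, 3, 3, 3, 3.
bin 1: place 4, 6 left
bin 1: place 4, 2 left
bin 2: place 4, 6 left
bin 2: place 3, 3 left
bin 2: place 3, 0 left
bin 3: place 3, 7 left
bin 3: place 3, 4 left
bin 3: place 3, 1 left
bin 4: place 3, 7 left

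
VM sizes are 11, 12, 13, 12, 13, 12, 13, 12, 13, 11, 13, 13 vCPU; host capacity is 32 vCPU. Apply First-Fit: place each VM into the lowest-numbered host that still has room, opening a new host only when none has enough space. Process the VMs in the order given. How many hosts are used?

6

Put 11 vCPU in host 1; 21 vCPU remain.
Put 12 vCPU in host 1; 9 vCPU remain.
Put 13 vCPU in host 2; 19 vCPU remain.
Put 12 vCPU in host 2; 7 vCPU remain.
Put 13 vCPU in host 3; 19 vCPU remain.
Put 12 vCPU in host 3; 7 vCPU remain.
Put 13 vCPU in host 4; 19 vCPU remain.
Put 12 vCPU in host 4; 7 vCPU remain.
Put 13 vCPU in host 5; 19 vCPU remain.
Put 11 vCPU in host 5; 8 vCPU remain.
Put 13 vCPU in host 6; 19 vCPU remain.
Put 13 vCPU in host 6; 6 vCPU remain.
Final hosts: [11,12] [13,12] [13,12] [13,12] [13,11] [13,13].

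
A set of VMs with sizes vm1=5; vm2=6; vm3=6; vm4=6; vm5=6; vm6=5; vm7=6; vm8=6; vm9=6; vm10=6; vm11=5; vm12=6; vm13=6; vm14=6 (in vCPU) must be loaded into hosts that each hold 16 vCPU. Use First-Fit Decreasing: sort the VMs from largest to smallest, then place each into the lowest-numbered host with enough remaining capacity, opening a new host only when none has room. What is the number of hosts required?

7 hosts

Sorted descending: 6, 6, 6, 6, 6, 6, 6, 6, 6, 6, 6, 5, 5, 5.
Put 6 vCPU in host 1; 10 vCPU remain.
Put 6 vCPU in host 1; 4 vCPU remain.
Put 6 vCPU in host 2; 10 vCPU remain.
Put 6 vCPU in host 2; 4 vCPU remain.
Put 6 vCPU in host 3; 10 vCPU remain.
Put 6 vCPU in host 3; 4 vCPU remain.
Put 6 vCPU in host 4; 10 vCPU remain.
Put 6 vCPU in host 4; 4 vCPU remain.
Put 6 vCPU in host 5; 10 vCPU remain.
Put 6 vCPU in host 5; 4 vCPU remain.
Put 6 vCPU in host 6; 10 vCPU remain.
Put 5 vCPU in host 6; 5 vCPU remain.
Put 5 vCPU in host 6; 0 vCPU remain.
Put 5 vCPU in host 7; 11 vCPU remain.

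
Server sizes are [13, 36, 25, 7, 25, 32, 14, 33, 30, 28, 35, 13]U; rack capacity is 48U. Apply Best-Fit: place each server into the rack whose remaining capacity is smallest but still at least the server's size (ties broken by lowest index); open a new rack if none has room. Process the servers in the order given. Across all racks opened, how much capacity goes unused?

rack 1: place 13U, 35U left
rack 2: place 36U, 12U left
rack 1: place 25U, 10U left
rack 1: place 7U, 3U left
rack 3: place 25U, 23U left
rack 4: place 32U, 16U left
rack 4: place 14U, 2U left
rack 5: place 33U, 15U left
rack 6: place 30U, 18U left
rack 7: place 28U, 20U left
rack 8: place 35U, 13U left
rack 8: place 13U, 0U left
8 racks × 48U = 384U; used 291U; unused 93U.

93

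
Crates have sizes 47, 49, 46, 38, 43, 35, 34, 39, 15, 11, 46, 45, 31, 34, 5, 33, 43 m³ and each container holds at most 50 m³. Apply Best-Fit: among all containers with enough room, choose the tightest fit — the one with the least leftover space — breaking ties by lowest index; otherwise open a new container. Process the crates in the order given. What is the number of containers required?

14

Put 47 m³ in container 1; 3 m³ remain.
Put 49 m³ in container 2; 1 m³ remain.
Put 46 m³ in container 3; 4 m³ remain.
Put 38 m³ in container 4; 12 m³ remain.
Put 43 m³ in container 5; 7 m³ remain.
Put 35 m³ in container 6; 15 m³ remain.
Put 34 m³ in container 7; 16 m³ remain.
Put 39 m³ in container 8; 11 m³ remain.
Put 15 m³ in container 6; 0 m³ remain.
Put 11 m³ in container 8; 0 m³ remain.
Put 46 m³ in container 9; 4 m³ remain.
Put 45 m³ in container 10; 5 m³ remain.
Put 31 m³ in container 11; 19 m³ remain.
Put 34 m³ in container 12; 16 m³ remain.
Put 5 m³ in container 10; 0 m³ remain.
Put 33 m³ in container 13; 17 m³ remain.
Put 43 m³ in container 14; 7 m³ remain.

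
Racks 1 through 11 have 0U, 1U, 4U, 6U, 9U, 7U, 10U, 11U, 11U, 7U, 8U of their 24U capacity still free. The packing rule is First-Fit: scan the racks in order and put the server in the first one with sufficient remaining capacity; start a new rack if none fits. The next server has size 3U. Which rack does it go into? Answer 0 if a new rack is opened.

Racks with room: rack 3 (4U), rack 4 (6U), rack 5 (9U), rack 6 (7U), rack 7 (10U), rack 8 (11U), rack 9 (11U), rack 10 (7U), rack 11 (8U).
The first with room is rack 3.

3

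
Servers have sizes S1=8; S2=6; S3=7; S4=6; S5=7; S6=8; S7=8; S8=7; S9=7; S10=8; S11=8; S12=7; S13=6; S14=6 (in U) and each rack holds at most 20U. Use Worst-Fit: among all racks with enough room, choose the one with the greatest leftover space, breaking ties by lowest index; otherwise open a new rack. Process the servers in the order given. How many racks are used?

Put S1 (8U) in rack 1; 12U remain.
Put S2 (6U) in rack 1; 6U remain.
Put S3 (7U) in rack 2; 13U remain.
Put S4 (6U) in rack 2; 7U remain.
Put S5 (7U) in rack 2; 0U remain.
Put S6 (8U) in rack 3; 12U remain.
Put S7 (8U) in rack 3; 4U remain.
Put S8 (7U) in rack 4; 13U remain.
Put S9 (7U) in rack 4; 6U remain.
Put S10 (8U) in rack 5; 12U remain.
Put S11 (8U) in rack 5; 4U remain.
Put S12 (7U) in rack 6; 13U remain.
Put S13 (6U) in rack 6; 7U remain.
Put S14 (6U) in rack 6; 1U remain.

6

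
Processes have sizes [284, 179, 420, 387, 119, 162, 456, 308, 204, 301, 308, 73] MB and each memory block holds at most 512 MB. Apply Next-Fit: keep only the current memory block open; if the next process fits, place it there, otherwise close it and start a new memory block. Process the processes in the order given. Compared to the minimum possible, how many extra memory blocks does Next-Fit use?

1

Next-Fit: [284,179] [420] [387,119] [162] [456] [308,204] [301] [308,73] → 8 memory blocks.
Total size 3201 MB; any packing needs at least ⌈3201/512⌉ = 7 memory blocks.
An optimal packing achieves that bound: [456] [420,73] [387,119] [308,204] [308,179] [301,162] [284] → 7 memory blocks.
Excess: 8 − 7 = 1.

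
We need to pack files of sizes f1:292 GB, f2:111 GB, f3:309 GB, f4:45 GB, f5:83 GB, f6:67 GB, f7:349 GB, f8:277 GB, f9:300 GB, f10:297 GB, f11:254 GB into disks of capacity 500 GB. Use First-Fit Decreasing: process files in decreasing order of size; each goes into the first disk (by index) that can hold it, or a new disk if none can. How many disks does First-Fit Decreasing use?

Sorted descending: 349, 309, 300, 297, 292, 277, 254, 111, 83, 67, 45.
Put 349 GB in disk 1; 151 GB remain.
Put 309 GB in disk 2; 191 GB remain.
Put 300 GB in disk 3; 200 GB remain.
Put 297 GB in disk 4; 203 GB remain.
Put 292 GB in disk 5; 208 GB remain.
Put 277 GB in disk 6; 223 GB remain.
Put 254 GB in disk 7; 246 GB remain.
Put 111 GB in disk 1; 40 GB remain.
Put 83 GB in disk 2; 108 GB remain.
Put 67 GB in disk 2; 41 GB remain.
Put 45 GB in disk 3; 155 GB remain.

7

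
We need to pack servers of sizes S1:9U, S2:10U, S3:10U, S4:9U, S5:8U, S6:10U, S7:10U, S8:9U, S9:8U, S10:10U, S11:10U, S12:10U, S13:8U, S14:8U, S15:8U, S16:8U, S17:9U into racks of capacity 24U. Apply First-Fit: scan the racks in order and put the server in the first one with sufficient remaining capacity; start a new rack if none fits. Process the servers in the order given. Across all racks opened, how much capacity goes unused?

38

S1 (9U) → rack 1 (remaining 15U)
S2 (10U) → rack 1 (remaining 5U)
S3 (10U) → rack 2 (remaining 14U)
S4 (9U) → rack 2 (remaining 5U)
S5 (8U) → rack 3 (remaining 16U)
S6 (10U) → rack 3 (remaining 6U)
S7 (10U) → rack 4 (remaining 14U)
S8 (9U) → rack 4 (remaining 5U)
S9 (8U) → rack 5 (remaining 16U)
S10 (10U) → rack 5 (remaining 6U)
S11 (10U) → rack 6 (remaining 14U)
S12 (10U) → rack 6 (remaining 4U)
S13 (8U) → rack 7 (remaining 16U)
S14 (8U) → rack 7 (remaining 8U)
S15 (8U) → rack 7 (remaining 0U)
S16 (8U) → rack 8 (remaining 16U)
S17 (9U) → rack 8 (remaining 7U)
8 racks × 24U = 192U; used 154U; unused 38U.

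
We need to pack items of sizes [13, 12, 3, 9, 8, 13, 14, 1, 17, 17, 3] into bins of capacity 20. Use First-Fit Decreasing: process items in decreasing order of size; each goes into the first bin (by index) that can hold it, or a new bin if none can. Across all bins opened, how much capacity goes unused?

30

Sorted descending: 17, 17, 14, 13, 13, 12, 9, 8, 3, 3, 1.
bin 1: place 17, 3 left
bin 2: place 17, 3 left
bin 3: place 14, 6 left
bin 4: place 13, 7 left
bin 5: place 13, 7 left
bin 6: place 12, 8 left
bin 7: place 9, 11 left
bin 6: place 8, 0 left
bin 1: place 3, 0 left
bin 2: place 3, 0 left
bin 3: place 1, 5 left
7 bins × 20 = 140; used 110; unused 30.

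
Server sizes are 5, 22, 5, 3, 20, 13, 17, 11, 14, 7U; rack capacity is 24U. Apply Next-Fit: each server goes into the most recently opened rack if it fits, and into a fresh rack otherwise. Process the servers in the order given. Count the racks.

8

Put 5U in rack 1; 19U remain.
Put 22U in rack 2; 2U remain.
Put 5U in rack 3; 19U remain.
Put 3U in rack 3; 16U remain.
Put 20U in rack 4; 4U remain.
Put 13U in rack 5; 11U remain.
Put 17U in rack 6; 7U remain.
Put 11U in rack 7; 13U remain.
Put 14U in rack 8; 10U remain.
Put 7U in rack 8; 3U remain.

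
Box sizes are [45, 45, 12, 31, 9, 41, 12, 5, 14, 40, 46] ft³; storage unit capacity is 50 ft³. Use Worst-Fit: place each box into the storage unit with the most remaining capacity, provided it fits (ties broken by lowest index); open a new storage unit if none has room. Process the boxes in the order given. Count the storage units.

7

storage unit 1: place 45 ft³, 5 ft³ left
storage unit 2: place 45 ft³, 5 ft³ left
storage unit 3: place 12 ft³, 38 ft³ left
storage unit 3: place 31 ft³, 7 ft³ left
storage unit 4: place 9 ft³, 41 ft³ left
storage unit 4: place 41 ft³, 0 ft³ left
storage unit 5: place 12 ft³, 38 ft³ left
storage unit 5: place 5 ft³, 33 ft³ left
storage unit 5: place 14 ft³, 19 ft³ left
storage unit 6: place 40 ft³, 10 ft³ left
storage unit 7: place 46 ft³, 4 ft³ left
Final storage units: [45] [45] [12,31] [9,41] [12,5,14] [40] [46].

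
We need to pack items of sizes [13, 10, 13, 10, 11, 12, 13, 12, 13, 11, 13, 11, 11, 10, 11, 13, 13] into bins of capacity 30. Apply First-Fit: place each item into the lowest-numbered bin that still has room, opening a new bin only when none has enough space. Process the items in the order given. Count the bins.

bin 1: place 13, 17 left
bin 1: place 10, 7 left
bin 2: place 13, 17 left
bin 2: place 10, 7 left
bin 3: place 11, 19 left
bin 3: place 12, 7 left
bin 4: place 13, 17 left
bin 4: place 12, 5 left
bin 5: place 13, 17 left
bin 5: place 11, 6 left
bin 6: place 13, 17 left
bin 6: place 11, 6 left
bin 7: place 11, 19 left
bin 7: place 10, 9 left
bin 8: place 11, 19 left
bin 8: place 13, 6 left
bin 9: place 13, 17 left

9 bins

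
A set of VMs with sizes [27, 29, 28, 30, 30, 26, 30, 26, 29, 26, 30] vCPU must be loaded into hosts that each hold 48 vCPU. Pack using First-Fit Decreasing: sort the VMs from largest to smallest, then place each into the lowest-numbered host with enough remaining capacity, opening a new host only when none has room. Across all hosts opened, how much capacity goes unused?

217

Sorted descending: 30, 30, 30, 30, 29, 29, 28, 27, 26, 26, 26.
host 1: place 30 vCPU, 18 vCPU left
host 2: place 30 vCPU, 18 vCPU left
host 3: place 30 vCPU, 18 vCPU left
host 4: place 30 vCPU, 18 vCPU left
host 5: place 29 vCPU, 19 vCPU left
host 6: place 29 vCPU, 19 vCPU left
host 7: place 28 vCPU, 20 vCPU left
host 8: place 27 vCPU, 21 vCPU left
host 9: place 26 vCPU, 22 vCPU left
host 10: place 26 vCPU, 22 vCPU left
host 11: place 26 vCPU, 22 vCPU left
11 hosts × 48 vCPU = 528 vCPU; used 311 vCPU; unused 217 vCPU.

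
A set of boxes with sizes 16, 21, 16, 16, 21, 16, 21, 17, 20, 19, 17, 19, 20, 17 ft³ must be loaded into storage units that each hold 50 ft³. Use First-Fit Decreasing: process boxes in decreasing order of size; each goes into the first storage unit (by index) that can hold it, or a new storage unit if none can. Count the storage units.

6

Sorted descending: 21, 21, 21, 20, 20, 19, 19, 17, 17, 17, 16, 16, 16, 16.
Put 21 ft³ in storage unit 1; 29 ft³ remain.
Put 21 ft³ in storage unit 1; 8 ft³ remain.
Put 21 ft³ in storage unit 2; 29 ft³ remain.
Put 20 ft³ in storage unit 2; 9 ft³ remain.
Put 20 ft³ in storage unit 3; 30 ft³ remain.
Put 19 ft³ in storage unit 3; 11 ft³ remain.
Put 19 ft³ in storage unit 4; 31 ft³ remain.
Put 17 ft³ in storage unit 4; 14 ft³ remain.
Put 17 ft³ in storage unit 5; 33 ft³ remain.
Put 17 ft³ in storage unit 5; 16 ft³ remain.
Put 16 ft³ in storage unit 5; 0 ft³ remain.
Put 16 ft³ in storage unit 6; 34 ft³ remain.
Put 16 ft³ in storage unit 6; 18 ft³ remain.
Put 16 ft³ in storage unit 6; 2 ft³ remain.
Final storage units: [21,21] [21,20] [20,19] [19,17] [17,17,16] [16,16,16].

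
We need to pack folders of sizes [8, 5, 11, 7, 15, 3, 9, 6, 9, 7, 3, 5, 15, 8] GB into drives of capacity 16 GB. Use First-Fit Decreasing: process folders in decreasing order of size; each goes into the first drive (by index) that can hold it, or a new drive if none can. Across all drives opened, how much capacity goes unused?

17

Sorted descending: 15, 15, 11, 9, 9, 8, 8, 7, 7, 6, 5, 5, 3, 3.
Put 15 GB in drive 1; 1 GB remain.
Put 15 GB in drive 2; 1 GB remain.
Put 11 GB in drive 3; 5 GB remain.
Put 9 GB in drive 4; 7 GB remain.
Put 9 GB in drive 5; 7 GB remain.
Put 8 GB in drive 6; 8 GB remain.
Put 8 GB in drive 6; 0 GB remain.
Put 7 GB in drive 4; 0 GB remain.
Put 7 GB in drive 5; 0 GB remain.
Put 6 GB in drive 7; 10 GB remain.
Put 5 GB in drive 3; 0 GB remain.
Put 5 GB in drive 7; 5 GB remain.
Put 3 GB in drive 7; 2 GB remain.
Put 3 GB in drive 8; 13 GB remain.
8 drives × 16 GB = 128 GB; used 111 GB; unused 17 GB.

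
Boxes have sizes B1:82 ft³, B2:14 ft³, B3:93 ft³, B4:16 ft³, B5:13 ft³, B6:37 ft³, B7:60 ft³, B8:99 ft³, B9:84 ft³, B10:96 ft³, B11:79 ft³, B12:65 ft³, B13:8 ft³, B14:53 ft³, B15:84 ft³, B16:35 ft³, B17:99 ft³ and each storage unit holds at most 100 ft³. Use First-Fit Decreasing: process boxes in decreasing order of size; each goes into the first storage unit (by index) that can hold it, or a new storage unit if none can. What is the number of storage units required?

11

Sorted descending: 99, 99, 96, 93, 84, 84, 82, 79, 65, 60, 53, 37, 35, 16, 14, 13, 8.
Put 99 ft³ in storage unit 1; 1 ft³ remain.
Put 99 ft³ in storage unit 2; 1 ft³ remain.
Put 96 ft³ in storage unit 3; 4 ft³ remain.
Put 93 ft³ in storage unit 4; 7 ft³ remain.
Put 84 ft³ in storage unit 5; 16 ft³ remain.
Put 84 ft³ in storage unit 6; 16 ft³ remain.
Put 82 ft³ in storage unit 7; 18 ft³ remain.
Put 79 ft³ in storage unit 8; 21 ft³ remain.
Put 65 ft³ in storage unit 9; 35 ft³ remain.
Put 60 ft³ in storage unit 10; 40 ft³ remain.
Put 53 ft³ in storage unit 11; 47 ft³ remain.
Put 37 ft³ in storage unit 10; 3 ft³ remain.
Put 35 ft³ in storage unit 9; 0 ft³ remain.
Put 16 ft³ in storage unit 5; 0 ft³ remain.
Put 14 ft³ in storage unit 6; 2 ft³ remain.
Put 13 ft³ in storage unit 7; 5 ft³ remain.
Put 8 ft³ in storage unit 8; 13 ft³ remain.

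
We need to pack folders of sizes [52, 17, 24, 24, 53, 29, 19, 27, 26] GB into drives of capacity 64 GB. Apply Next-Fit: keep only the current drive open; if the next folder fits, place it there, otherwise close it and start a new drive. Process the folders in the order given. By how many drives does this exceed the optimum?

Next-Fit: [52] [17,24] [24] [53] [29,19] [27,26] → 6 drives.
Total size 271 GB; any packing needs at least ⌈271/64⌉ = 5 drives.
An optimal packing achieves that bound: [53] [52] [29,27] [26,24] [24,19,17] → 5 drives.
Excess: 6 − 5 = 1.

1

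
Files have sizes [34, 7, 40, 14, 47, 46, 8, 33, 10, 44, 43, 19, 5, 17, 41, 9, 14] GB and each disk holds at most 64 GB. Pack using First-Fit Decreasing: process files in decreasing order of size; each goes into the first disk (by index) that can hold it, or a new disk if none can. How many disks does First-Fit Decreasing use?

8 disks

Sorted descending: 47, 46, 44, 43, 41, 40, 34, 33, 19, 17, 14, 14, 10, 9, 8, 7, 5.
Put 47 GB in disk 1; 17 GB remain.
Put 46 GB in disk 2; 18 GB remain.
Put 44 GB in disk 3; 20 GB remain.
Put 43 GB in disk 4; 21 GB remain.
Put 41 GB in disk 5; 23 GB remain.
Put 40 GB in disk 6; 24 GB remain.
Put 34 GB in disk 7; 30 GB remain.
Put 33 GB in disk 8; 31 GB remain.
Put 19 GB in disk 3; 1 GB remain.
Put 17 GB in disk 1; 0 GB remain.
Put 14 GB in disk 2; 4 GB remain.
Put 14 GB in disk 4; 7 GB remain.
Put 10 GB in disk 5; 13 GB remain.
Put 9 GB in disk 5; 4 GB remain.
Put 8 GB in disk 6; 16 GB remain.
Put 7 GB in disk 4; 0 GB remain.
Put 5 GB in disk 6; 11 GB remain.
Final disks: [47,17] [46,14] [44,19] [43,14,7] [41,10,9] [40,8,5] [34] [33].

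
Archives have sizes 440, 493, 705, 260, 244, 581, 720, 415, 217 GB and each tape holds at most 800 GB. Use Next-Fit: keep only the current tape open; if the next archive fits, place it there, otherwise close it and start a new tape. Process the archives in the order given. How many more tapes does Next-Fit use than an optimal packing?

1

Next-Fit: [440] [493] [705] [260,244] [581] [720] [415,217] → 7 tapes.
Total size 4075 GB; any packing needs at least ⌈4075/800⌉ = 6 tapes.
An optimal packing achieves that bound: [720] [705] [581,217] [493,260] [440,244] [415] → 6 tapes.
Excess: 7 − 6 = 1.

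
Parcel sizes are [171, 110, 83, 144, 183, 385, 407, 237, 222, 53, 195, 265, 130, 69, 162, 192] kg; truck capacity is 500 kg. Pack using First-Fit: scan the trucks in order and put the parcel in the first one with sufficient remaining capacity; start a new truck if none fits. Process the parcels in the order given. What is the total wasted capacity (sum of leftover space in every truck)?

492

Put 171 kg in truck 1; 329 kg remain.
Put 110 kg in truck 1; 219 kg remain.
Put 83 kg in truck 1; 136 kg remain.
Put 144 kg in truck 2; 356 kg remain.
Put 183 kg in truck 2; 173 kg remain.
Put 385 kg in truck 3; 115 kg remain.
Put 407 kg in truck 4; 93 kg remain.
Put 237 kg in truck 5; 263 kg remain.
Put 222 kg in truck 5; 41 kg remain.
Put 53 kg in truck 1; 83 kg remain.
Put 195 kg in truck 6; 305 kg remain.
Put 265 kg in truck 6; 40 kg remain.
Put 130 kg in truck 2; 43 kg remain.
Put 69 kg in truck 1; 14 kg remain.
Put 162 kg in truck 7; 338 kg remain.
Put 192 kg in truck 7; 146 kg remain.
7 trucks × 500 kg = 3500 kg; used 3008 kg; unused 492 kg.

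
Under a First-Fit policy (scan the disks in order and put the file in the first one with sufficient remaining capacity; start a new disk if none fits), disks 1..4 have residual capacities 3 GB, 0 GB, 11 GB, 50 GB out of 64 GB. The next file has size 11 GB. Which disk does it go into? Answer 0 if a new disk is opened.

Disks with room: disk 3 (11 GB), disk 4 (50 GB).
The first with room is disk 3.

3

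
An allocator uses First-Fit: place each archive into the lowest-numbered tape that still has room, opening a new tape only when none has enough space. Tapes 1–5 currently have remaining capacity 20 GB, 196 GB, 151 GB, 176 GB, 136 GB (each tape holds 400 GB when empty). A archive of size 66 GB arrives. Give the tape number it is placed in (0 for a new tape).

2

Tapes with room: tape 2 (196 GB), tape 3 (151 GB), tape 4 (176 GB), tape 5 (136 GB).
The first with room is tape 2.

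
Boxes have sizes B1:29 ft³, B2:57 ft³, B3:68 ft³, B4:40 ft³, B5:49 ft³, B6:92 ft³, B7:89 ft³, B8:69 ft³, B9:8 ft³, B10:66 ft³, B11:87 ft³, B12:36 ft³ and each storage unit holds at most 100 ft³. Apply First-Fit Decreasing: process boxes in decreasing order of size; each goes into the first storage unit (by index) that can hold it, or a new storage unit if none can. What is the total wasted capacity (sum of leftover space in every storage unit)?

110

Sorted descending: 92, 89, 87, 69, 68, 66, 57, 49, 40, 36, 29, 8.
Put 92 ft³ in storage unit 1; 8 ft³ remain.
Put 89 ft³ in storage unit 2; 11 ft³ remain.
Put 87 ft³ in storage unit 3; 13 ft³ remain.
Put 69 ft³ in storage unit 4; 31 ft³ remain.
Put 68 ft³ in storage unit 5; 32 ft³ remain.
Put 66 ft³ in storage unit 6; 34 ft³ remain.
Put 57 ft³ in storage unit 7; 43 ft³ remain.
Put 49 ft³ in storage unit 8; 51 ft³ remain.
Put 40 ft³ in storage unit 7; 3 ft³ remain.
Put 36 ft³ in storage unit 8; 15 ft³ remain.
Put 29 ft³ in storage unit 4; 2 ft³ remain.
Put 8 ft³ in storage unit 1; 0 ft³ remain.
8 storage units × 100 ft³ = 800 ft³; used 690 ft³; unused 110 ft³.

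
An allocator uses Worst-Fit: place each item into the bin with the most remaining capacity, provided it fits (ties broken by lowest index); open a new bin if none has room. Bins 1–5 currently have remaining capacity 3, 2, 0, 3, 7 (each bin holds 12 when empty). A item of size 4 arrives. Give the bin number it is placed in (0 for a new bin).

Bins with room: bin 5 (7).
Most room is bin 5 with 7 free.

5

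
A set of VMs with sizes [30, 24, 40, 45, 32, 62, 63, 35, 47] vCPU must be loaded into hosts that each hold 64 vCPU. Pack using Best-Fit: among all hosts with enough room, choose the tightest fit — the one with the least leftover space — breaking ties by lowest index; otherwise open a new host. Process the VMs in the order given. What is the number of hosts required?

Put 30 vCPU in host 1; 34 vCPU remain.
Put 24 vCPU in host 1; 10 vCPU remain.
Put 40 vCPU in host 2; 24 vCPU remain.
Put 45 vCPU in host 3; 19 vCPU remain.
Put 32 vCPU in host 4; 32 vCPU remain.
Put 62 vCPU in host 5; 2 vCPU remain.
Put 63 vCPU in host 6; 1 vCPU remain.
Put 35 vCPU in host 7; 29 vCPU remain.
Put 47 vCPU in host 8; 17 vCPU remain.

8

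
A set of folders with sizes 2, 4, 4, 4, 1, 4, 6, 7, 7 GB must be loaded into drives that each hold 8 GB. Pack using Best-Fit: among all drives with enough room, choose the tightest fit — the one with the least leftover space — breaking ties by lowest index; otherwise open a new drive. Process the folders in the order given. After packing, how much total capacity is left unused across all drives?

9

2 GB → drive 1 (remaining 6 GB)
4 GB → drive 1 (remaining 2 GB)
4 GB → drive 2 (remaining 4 GB)
4 GB → drive 2 (remaining 0 GB)
1 GB → drive 1 (remaining 1 GB)
4 GB → drive 3 (remaining 4 GB)
6 GB → drive 4 (remaining 2 GB)
7 GB → drive 5 (remaining 1 GB)
7 GB → drive 6 (remaining 1 GB)
6 drives × 8 GB = 48 GB; used 39 GB; unused 9 GB.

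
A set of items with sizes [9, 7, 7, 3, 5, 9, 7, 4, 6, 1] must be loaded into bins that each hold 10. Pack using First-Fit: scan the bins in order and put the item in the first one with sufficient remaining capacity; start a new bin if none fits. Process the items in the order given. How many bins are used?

Put 9 in bin 1; 1 remain.
Put 7 in bin 2; 3 remain.
Put 7 in bin 3; 3 remain.
Put 3 in bin 2; 0 remain.
Put 5 in bin 4; 5 remain.
Put 9 in bin 5; 1 remain.
Put 7 in bin 6; 3 remain.
Put 4 in bin 4; 1 remain.
Put 6 in bin 7; 4 remain.
Put 1 in bin 1; 0 remain.

7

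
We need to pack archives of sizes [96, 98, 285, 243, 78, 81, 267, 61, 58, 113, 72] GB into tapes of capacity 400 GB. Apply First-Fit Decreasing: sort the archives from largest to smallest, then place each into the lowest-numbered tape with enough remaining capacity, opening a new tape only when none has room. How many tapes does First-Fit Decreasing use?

Sorted descending: 285, 267, 243, 113, 98, 96, 81, 78, 72, 61, 58.
285 GB → tape 1 (remaining 115 GB)
267 GB → tape 2 (remaining 133 GB)
243 GB → tape 3 (remaining 157 GB)
113 GB → tape 1 (remaining 2 GB)
98 GB → tape 2 (remaining 35 GB)
96 GB → tape 3 (remaining 61 GB)
81 GB → tape 4 (remaining 319 GB)
78 GB → tape 4 (remaining 241 GB)
72 GB → tape 4 (remaining 169 GB)
61 GB → tape 3 (remaining 0 GB)
58 GB → tape 4 (remaining 111 GB)
Final tapes: [285,113] [267,98] [243,96,61] [81,78,72,58].

4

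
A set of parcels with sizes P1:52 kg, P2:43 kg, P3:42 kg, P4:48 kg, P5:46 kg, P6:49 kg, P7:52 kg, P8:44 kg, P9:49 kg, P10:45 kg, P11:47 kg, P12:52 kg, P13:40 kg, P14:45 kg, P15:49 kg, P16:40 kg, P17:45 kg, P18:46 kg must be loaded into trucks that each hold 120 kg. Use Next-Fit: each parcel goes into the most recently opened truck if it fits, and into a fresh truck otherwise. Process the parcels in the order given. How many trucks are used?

P1 (52 kg) → truck 1 (remaining 68 kg)
P2 (43 kg) → truck 1 (remaining 25 kg)
P3 (42 kg) → truck 2 (remaining 78 kg)
P4 (48 kg) → truck 2 (remaining 30 kg)
P5 (46 kg) → truck 3 (remaining 74 kg)
P6 (49 kg) → truck 3 (remaining 25 kg)
P7 (52 kg) → truck 4 (remaining 68 kg)
P8 (44 kg) → truck 4 (remaining 24 kg)
P9 (49 kg) → truck 5 (remaining 71 kg)
P10 (45 kg) → truck 5 (remaining 26 kg)
P11 (47 kg) → truck 6 (remaining 73 kg)
P12 (52 kg) → truck 6 (remaining 21 kg)
P13 (40 kg) → truck 7 (remaining 80 kg)
P14 (45 kg) → truck 7 (remaining 35 kg)
P15 (49 kg) → truck 8 (remaining 71 kg)
P16 (40 kg) → truck 8 (remaining 31 kg)
P17 (45 kg) → truck 9 (remaining 75 kg)
P18 (46 kg) → truck 9 (remaining 29 kg)
Final trucks: [52,43] [42,48] [46,49] [52,44] [49,45] [47,52] [40,45] [49,40] [45,46].

9 trucks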